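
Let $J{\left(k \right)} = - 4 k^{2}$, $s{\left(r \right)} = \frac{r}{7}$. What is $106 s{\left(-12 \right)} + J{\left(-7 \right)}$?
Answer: $- \frac{2644}{7} \approx -377.71$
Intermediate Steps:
$s{\left(r \right)} = \frac{r}{7}$ ($s{\left(r \right)} = r \frac{1}{7} = \frac{r}{7}$)
$106 s{\left(-12 \right)} + J{\left(-7 \right)} = 106 \cdot \frac{1}{7} \left(-12\right) - 4 \left(-7\right)^{2} = 106 \left(- \frac{12}{7}\right) - 196 = - \frac{1272}{7} - 196 = - \frac{2644}{7}$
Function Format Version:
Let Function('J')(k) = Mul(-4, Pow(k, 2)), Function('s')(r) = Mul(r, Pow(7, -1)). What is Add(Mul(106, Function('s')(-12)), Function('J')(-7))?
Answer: Rational(-2644, 7) ≈ -377.71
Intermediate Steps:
Function('s')(r) = Mul(Rational(1, 7), r) (Function('s')(r) = Mul(r, Rational(1, 7)) = Mul(Rational(1, 7), r))
Add(Mul(106, Function('s')(-12)), Function('J')(-7)) = Add(Mul(106, Mul(Rational(1, 7), -12)), Mul(-4, Pow(-7, 2))) = Add(Mul(106, Rational(-12, 7)), Mul(-4, 49)) = Add(Rational(-1272, 7), -196) = Rational(-2644, 7)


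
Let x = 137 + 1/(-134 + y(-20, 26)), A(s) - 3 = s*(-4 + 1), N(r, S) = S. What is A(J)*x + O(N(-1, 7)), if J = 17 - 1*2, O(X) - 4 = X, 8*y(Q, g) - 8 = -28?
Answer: -74655/13 ≈ -5742.7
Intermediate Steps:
y(Q, g) = -5/2 (y(Q, g) = 1 + (1/8)*(-28) = 1 - 7/2 = -5/2)
O(X) = 4 + X
J = 15 (J = 17 - 2 = 15)
A(s) = 3 - 3*s (A(s) = 3 + s*(-4 + 1) = 3 + s*(-3) = 3 - 3*s)
x = 37399/273 (x = 137 + 1/(-134 - 5/2) = 137 + 1/(-273/2) = 137 - 2/273 = 37399/273 ≈ 136.99)
A(J)*x + O(N(-1, 7)) = (3 - 3*15)*(37399/273) + (4 + 7) = (3 - 45)*(37399/273) + 11 = -42*37399/273 + 11 = -74798/13 + 11 = -74655/13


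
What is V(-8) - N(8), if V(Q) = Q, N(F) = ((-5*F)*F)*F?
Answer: 2552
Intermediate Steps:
N(F) = -5*F³ (N(F) = (-5*F²)*F = -5*F³)
V(-8) - N(8) = -8 - (-5)*8³ = -8 - (-5)*512 = -8 - 1*(-2560) = -8 + 2560 = 2552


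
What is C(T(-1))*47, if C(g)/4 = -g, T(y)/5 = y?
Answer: 940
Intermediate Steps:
T(y) = 5*y
C(g) = -4*g (C(g) = 4*(-g) = -4*g)
C(T(-1))*47 = -20*(-1)*47 = -4*(-5)*47 = 20*47 = 940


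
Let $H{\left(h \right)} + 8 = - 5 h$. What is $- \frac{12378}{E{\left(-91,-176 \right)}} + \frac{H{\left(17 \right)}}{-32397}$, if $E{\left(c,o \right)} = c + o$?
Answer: $\frac{44559433}{961111} \approx 46.362$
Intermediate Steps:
$H{\left(h \right)} = -8 - 5 h$
$- \frac{12378}{E{\left(-91,-176 \right)}} + \frac{H{\left(17 \right)}}{-32397} = - \frac{12378}{-91 - 176} + \frac{-8 - 85}{-32397} = - \frac{12378}{-267} + \left(-8 - 85\right) \left(- \frac{1}{32397}\right) = \left(-12378\right) \left(- \frac{1}{267}\right) - - \frac{31}{10799} = \frac{4126}{89} + \frac{31}{10799} = \frac{44559433}{961111}$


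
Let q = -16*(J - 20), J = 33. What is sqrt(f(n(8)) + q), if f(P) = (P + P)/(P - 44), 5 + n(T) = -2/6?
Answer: 62*I*sqrt(74)/37 ≈ 14.415*I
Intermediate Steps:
n(T) = -16/3 (n(T) = -5 - 2/6 = -5 - 2*1/6 = -5 - 1/3 = -16/3)
f(P) = 2*P/(-44 + P) (f(P) = (2*P)/(-44 + P) = 2*P/(-44 + P))
q = -208 (q = -16*(33 - 20) = -16*13 = -208)
sqrt(f(n(8)) + q) = sqrt(2*(-16/3)/(-44 - 16/3) - 208) = sqrt(2*(-16/3)/(-148/3) - 208) = sqrt(2*(-16/3)*(-3/148) - 208) = sqrt(8/37 - 208) = sqrt(-7688/37) = 62*I*sqrt(74)/37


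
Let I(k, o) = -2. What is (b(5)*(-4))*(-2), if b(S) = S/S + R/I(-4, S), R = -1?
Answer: 12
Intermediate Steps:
b(S) = 3/2 (b(S) = S/S - 1/(-2) = 1 - 1*(-½) = 1 + ½ = 3/2)
(b(5)*(-4))*(-2) = ((3/2)*(-4))*(-2) = -6*(-2) = 12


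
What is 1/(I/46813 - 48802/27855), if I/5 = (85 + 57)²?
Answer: 1303976115/523773074 ≈ 2.4896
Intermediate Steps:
I = 100820 (I = 5*(85 + 57)² = 5*142² = 5*20164 = 100820)
1/(I/46813 - 48802/27855) = 1/(100820/46813 - 48802/27855) = 1/(523773074/1303976115) = 1303976115/523773074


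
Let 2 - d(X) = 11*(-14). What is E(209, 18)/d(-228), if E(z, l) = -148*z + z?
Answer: -10241/52 ≈ -196.94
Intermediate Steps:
d(X) = 156 (d(X) = 2 - 11*(-14) = 2 - 1*(-154) = 2 + 154 = 156)
E(z, l) = -147*z
E(209, 18)/d(-228) = -147*209/156 = -30723*1/156 = -10241/52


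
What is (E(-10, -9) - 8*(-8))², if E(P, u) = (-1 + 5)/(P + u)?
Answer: 1468944/361 ≈ 4069.1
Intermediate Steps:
E(P, u) = 4/(P + u)
(E(-10, -9) - 8*(-8))² = (4/(-10 - 9) - 8*(-8))² = (4/(-19) + 64)² = (4*(-1/19) + 64)² = (-4/19 + 64)² = (1212/19)² = 1468944/361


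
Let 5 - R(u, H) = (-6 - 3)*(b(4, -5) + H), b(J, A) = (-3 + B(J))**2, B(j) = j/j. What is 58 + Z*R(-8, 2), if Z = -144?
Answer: -8438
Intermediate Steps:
B(j) = 1
b(J, A) = 4 (b(J, A) = (-3 + 1)**2 = (-2)**2 = 4)
R(u, H) = 41 + 9*H (R(u, H) = 5 - (-6 - 3)*(4 + H) = 5 - (-9)*(4 + H) = 5 - (-36 - 9*H) = 5 + (36 + 9*H) = 41 + 9*H)
58 + Z*R(-8, 2) = 58 - 144*(41 + 9*2) = 58 - 144*(41 + 18) = 58 - 144*59 = 58 - 8496 = -8438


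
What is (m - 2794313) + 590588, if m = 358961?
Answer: -1844764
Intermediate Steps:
(m - 2794313) + 590588 = (358961 - 2794313) + 590588 = -2435352 + 590588 = -1844764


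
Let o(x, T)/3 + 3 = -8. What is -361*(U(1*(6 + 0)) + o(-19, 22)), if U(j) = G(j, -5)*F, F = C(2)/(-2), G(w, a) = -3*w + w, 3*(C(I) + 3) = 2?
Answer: 16967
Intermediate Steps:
C(I) = -7/3 (C(I) = -3 + (1/3)*2 = -3 + 2/3 = -7/3)
o(x, T) = -33 (o(x, T) = -9 + 3*(-8) = -9 - 24 = -33)
G(w, a) = -2*w
F = 7/6 (F = -7/3/(-2) = -7/3*(-1/2) = 7/6 ≈ 1.1667)
U(j) = -7*j/3 (U(j) = -2*j*(7/6) = -7*j/3)
-361*(U(1*(6 + 0)) + o(-19, 22)) = -361*(-7*(6 + 0)/3 - 33) = -361*(-7*6/3 - 33) = -361*(-7/3*6 - 33) = -361*(-14 - 33) = -361*(-47) = 16967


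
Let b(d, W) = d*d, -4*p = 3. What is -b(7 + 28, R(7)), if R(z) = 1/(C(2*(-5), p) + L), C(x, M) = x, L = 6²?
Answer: -1225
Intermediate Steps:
L = 36
p = -¾ (p = -¼*3 = -¾ ≈ -0.75000)
R(z) = 1/26 (R(z) = 1/(2*(-5) + 36) = 1/(-10 + 36) = 1/26)
b(d, W) = d²
-b(7 + 28, R(7)) = -(7 + 28)² = -1*35² = -1*1225 = -1225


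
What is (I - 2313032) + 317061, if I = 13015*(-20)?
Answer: -2256271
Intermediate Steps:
I = -260300
(I - 2313032) + 317061 = (-260300 - 2313032) + 317061 = -2573332 + 317061 = -2256271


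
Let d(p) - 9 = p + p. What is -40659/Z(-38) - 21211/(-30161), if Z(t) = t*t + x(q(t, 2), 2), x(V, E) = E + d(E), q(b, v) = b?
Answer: -1195369250/44004899 ≈ -27.164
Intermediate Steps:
d(p) = 9 + 2*p (d(p) = 9 + (p + p) = 9 + 2*p)
x(V, E) = 9 + 3*E (x(V, E) = E + (9 + 2*E) = 9 + 3*E)
Z(t) = 15 + t² (Z(t) = t*t + (9 + 3*2) = t² + (9 + 6) = t² + 15 = 15 + t²)
-40659/Z(-38) - 21211/(-30161) = -40659/(15 + (-38)²) - 21211/(-30161) = -40659/(15 + 1444) - 21211*(-1/30161) = -40659/1459 + 21211/30161 = -1195369250/44004899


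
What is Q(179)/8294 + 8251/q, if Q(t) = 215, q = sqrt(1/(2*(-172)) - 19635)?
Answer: 215/8294 - 16502*I*sqrt(580881926)/6754441 ≈ 0.025922 - 58.883*I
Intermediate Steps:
q = I*sqrt(580881926)/172 (q = sqrt(1/(-344) - 19635) = sqrt(-1/344 - 19635) = sqrt(-6754441/344) = I*sqrt(580881926)/172 ≈ 140.13*I)
Q(179)/8294 + 8251/q = 215/8294 + 8251/((I*sqrt(580881926)/172)) = 215*(1/8294) + 8251*(-2*I*sqrt(580881926)/6754441) = 215/8294 - 16502*I*sqrt(580881926)/6754441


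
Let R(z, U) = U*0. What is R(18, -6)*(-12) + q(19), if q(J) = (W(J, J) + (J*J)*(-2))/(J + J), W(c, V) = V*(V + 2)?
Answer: -17/2 ≈ -8.5000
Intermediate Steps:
W(c, V) = V*(2 + V)
R(z, U) = 0
q(J) = (-2*J² + J*(2 + J))/(2*J) (q(J) = (J*(2 + J) + (J*J)*(-2))/(J + J) = (J*(2 + J) + J²*(-2))/((2*J)) = (J*(2 + J) - 2*J²)*(1/(2*J)) = (-2*J² + J*(2 + J))*(1/(2*J)) = (-2*J² + J*(2 + J))/(2*J))
R(18, -6)*(-12) + q(19) = 0*(-12) + (1 - ½*19) = 0 + (1 - 19/2) = 0 - 17/2 = -17/2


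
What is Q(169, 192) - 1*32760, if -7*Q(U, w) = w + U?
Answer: -229681/7 ≈ -32812.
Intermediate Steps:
Q(U, w) = -U/7 - w/7 (Q(U, w) = -(w + U)/7 = -(U + w)/7 = -U/7 - w/7)
Q(169, 192) - 1*32760 = (-1/7*169 - 1/7*192) - 1*32760 = (-169/7 - 192/7) - 32760 = -361/7 - 32760 = -229681/7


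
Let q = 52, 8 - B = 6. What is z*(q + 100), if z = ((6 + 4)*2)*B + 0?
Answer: 6080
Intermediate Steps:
B = 2 (B = 8 - 1*6 = 8 - 6 = 2)
z = 40 (z = ((6 + 4)*2)*2 + 0 = (10*2)*2 + 0 = 20*2 + 0 = 40 + 0 = 40)
z*(q + 100) = 40*(52 + 100) = 40*152 = 6080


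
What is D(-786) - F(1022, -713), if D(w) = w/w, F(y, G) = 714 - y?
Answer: 309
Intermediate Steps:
D(w) = 1
D(-786) - F(1022, -713) = 1 - (714 - 1*1022) = 1 - (714 - 1022) = 1 - 1*(-308) = 1 + 308 = 309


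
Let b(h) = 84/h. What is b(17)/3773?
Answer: 12/9163 ≈ 0.0013096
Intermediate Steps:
b(17)/3773 = (84/17)/3773 = (84*(1/17))*(1/3773) = (84/17)*(1/3773) = 12/9163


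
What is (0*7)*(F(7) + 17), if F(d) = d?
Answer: 0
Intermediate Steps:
(0*7)*(F(7) + 17) = (0*7)*(7 + 17) = 0*24 = 0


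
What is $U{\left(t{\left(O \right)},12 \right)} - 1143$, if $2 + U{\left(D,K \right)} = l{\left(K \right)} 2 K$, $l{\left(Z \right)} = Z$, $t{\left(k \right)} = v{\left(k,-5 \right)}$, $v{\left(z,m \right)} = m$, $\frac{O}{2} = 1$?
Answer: $-857$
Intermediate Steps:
$O = 2$ ($O = 2 \cdot 1 = 2$)
$t{\left(k \right)} = -5$
$U{\left(D,K \right)} = -2 + 2 K^{2}$ ($U{\left(D,K \right)} = -2 + K 2 K = -2 + 2 K K = -2 + 2 K^{2}$)
$U{\left(t{\left(O \right)},12 \right)} - 1143 = \left(-2 + 2 \cdot 12^{2}\right) - 1143 = \left(-2 + 2 \cdot 144\right) - 1143 = \left(-2 + 288\right) - 1143 = 286 - 1143 = -857$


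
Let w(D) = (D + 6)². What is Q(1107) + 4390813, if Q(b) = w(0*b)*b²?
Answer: 48506977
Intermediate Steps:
w(D) = (6 + D)²
Q(b) = 36*b² (Q(b) = (6 + 0*b)²*b² = (6 + 0)²*b² = 6²*b² = 36*b²)
Q(1107) + 4390813 = 36*1107² + 4390813 = 36*1225449 + 4390813 = 44116164 + 4390813 = 48506977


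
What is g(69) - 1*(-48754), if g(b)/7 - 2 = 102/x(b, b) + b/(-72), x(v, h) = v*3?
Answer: 26918137/552 ≈ 48765.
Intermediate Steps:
x(v, h) = 3*v
g(b) = 14 + 238/b - 7*b/72 (g(b) = 14 + 7*(102/((3*b)) + b/(-72)) = 14 + 7*(102*(1/(3*b)) + b*(-1/72)) = 14 + 7*(34/b - b/72) = 14 + (238/b - 7*b/72) = 14 + 238/b - 7*b/72)
g(69) - 1*(-48754) = (14 + 238/69 - 7/72*69) - 1*(-48754) = (14 + 238*(1/69) - 161/24) + 48754 = (14 + 238/69 - 161/24) + 48754 = 5929/552 + 48754 = 26918137/552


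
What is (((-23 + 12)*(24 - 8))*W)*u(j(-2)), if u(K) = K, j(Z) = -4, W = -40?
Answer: -28160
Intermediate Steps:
(((-23 + 12)*(24 - 8))*W)*u(j(-2)) = (((-23 + 12)*(24 - 8))*(-40))*(-4) = (-11*16*(-40))*(-4) = -176*(-40)*(-4) = 7040*(-4) = -28160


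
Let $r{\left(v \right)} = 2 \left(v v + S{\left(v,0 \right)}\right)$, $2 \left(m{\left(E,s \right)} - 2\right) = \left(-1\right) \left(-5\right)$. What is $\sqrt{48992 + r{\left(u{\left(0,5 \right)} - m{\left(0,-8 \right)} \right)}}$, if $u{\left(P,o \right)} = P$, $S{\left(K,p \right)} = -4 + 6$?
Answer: $\frac{3 \sqrt{21794}}{2} \approx 221.44$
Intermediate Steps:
$S{\left(K,p \right)} = 2$
$m{\left(E,s \right)} = \frac{9}{2}$ ($m{\left(E,s \right)} = 2 + \frac{\left(-1\right) \left(-5\right)}{2} = 2 + \frac{1}{2} \cdot 5 = 2 + \frac{5}{2} = \frac{9}{2}$)
$r{\left(v \right)} = 4 + 2 v^{2}$ ($r{\left(v \right)} = 2 \left(v v + 2\right) = 2 \left(v^{2} + 2\right) = 2 \left(2 + v^{2}\right) = 4 + 2 v^{2}$)
$\sqrt{48992 + r{\left(u{\left(0,5 \right)} - m{\left(0,-8 \right)} \right)}} = \sqrt{48992 + \left(4 + 2 \left(0 - \frac{9}{2}\right)^{2}\right)} = \sqrt{48992 + \left(4 + 2 \left(- \frac{9}{2}\right)^{2}\right)} = \sqrt{48992 + \left(4 + 2 \cdot \frac{81}{4}\right)} = \sqrt{48992 + \left(4 + \frac{81}{2}\right)} = \sqrt{48992 + \frac{89}{2}} = \sqrt{\frac{98073}{2}} = \frac{3 \sqrt{21794}}{2}$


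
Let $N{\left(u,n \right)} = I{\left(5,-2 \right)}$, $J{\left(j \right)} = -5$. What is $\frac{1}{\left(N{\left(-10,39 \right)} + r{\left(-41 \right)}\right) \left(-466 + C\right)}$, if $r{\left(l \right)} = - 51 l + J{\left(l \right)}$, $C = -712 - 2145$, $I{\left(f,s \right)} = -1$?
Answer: $- \frac{1}{6928455} \approx -1.4433 \cdot 10^{-7}$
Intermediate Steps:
$N{\left(u,n \right)} = -1$
$C = -2857$ ($C = -712 - 2145 = -2857$)
$r{\left(l \right)} = -5 - 51 l$ ($r{\left(l \right)} = - 51 l - 5 = -5 - 51 l$)
$\frac{1}{\left(N{\left(-10,39 \right)} + r{\left(-41 \right)}\right) \left(-466 + C\right)} = \frac{1}{\left(-1 - -2086\right) \left(-466 - 2857\right)} = \frac{1}{\left(-1 + \left(-5 + 2091\right)\right) \left(-3323\right)} = \frac{1}{\left(-1 + 2086\right) \left(-3323\right)} = \frac{1}{2085 \left(-3323\right)} = \frac{1}{-6928455} = - \frac{1}{6928455}$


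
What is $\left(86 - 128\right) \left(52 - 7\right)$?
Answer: $-1890$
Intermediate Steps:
$\left(86 - 128\right) \left(52 - 7\right) = \left(-42\right) 45 = -1890$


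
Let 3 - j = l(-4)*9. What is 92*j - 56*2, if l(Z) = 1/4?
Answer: -43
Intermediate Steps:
l(Z) = 1/4
j = 3/4 (j = 3 - 9/4 = 3/4 ≈ 0.75000)
92*j - 56*2 = 92*(3/4) - 56*2 = 69 - 112 = -43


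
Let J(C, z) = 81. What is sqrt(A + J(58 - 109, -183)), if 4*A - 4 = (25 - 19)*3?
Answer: sqrt(346)/2 ≈ 9.3005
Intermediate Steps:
A = 11/2 (A = 1 + ((25 - 19)*3)/4 = 1 + (6*3)/4 = 1 + (1/4)*18 = 1 + 9/2 = 11/2 ≈ 5.5000)
sqrt(A + J(58 - 109, -183)) = sqrt(11/2 + 81) = sqrt(173/2) = sqrt(346)/2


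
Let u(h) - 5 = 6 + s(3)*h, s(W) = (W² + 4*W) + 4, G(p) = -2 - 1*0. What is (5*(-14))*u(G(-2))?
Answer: 2730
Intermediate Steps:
G(p) = -2 (G(p) = -2 + 0 = -2)
s(W) = 4 + W² + 4*W
u(h) = 11 + 25*h (u(h) = 5 + (6 + (4 + 3² + 4*3)*h) = 5 + (6 + (4 + 9 + 12)*h) = 5 + (6 + 25*h) = 11 + 25*h)
(5*(-14))*u(G(-2)) = (5*(-14))*(11 + 25*(-2)) = -70*(11 - 50) = -70*(-39) = 2730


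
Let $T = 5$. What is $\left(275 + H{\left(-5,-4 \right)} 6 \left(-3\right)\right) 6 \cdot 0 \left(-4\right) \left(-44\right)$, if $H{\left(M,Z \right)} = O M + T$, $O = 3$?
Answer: $0$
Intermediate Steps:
$H{\left(M,Z \right)} = 5 + 3 M$ ($H{\left(M,Z \right)} = 3 M + 5 = 5 + 3 M$)
$\left(275 + H{\left(-5,-4 \right)} 6 \left(-3\right)\right) 6 \cdot 0 \left(-4\right) \left(-44\right) = \left(275 + \left(5 + 3 \left(-5\right)\right) 6 \left(-3\right)\right) 6 \cdot 0 \left(-4\right) \left(-44\right) = \left(275 + \left(5 - 15\right) 6 \left(-3\right)\right) 0 \left(-4\right) \left(-44\right) = \left(275 + \left(-10\right) 6 \left(-3\right)\right) 0 \left(-44\right) = \left(275 - -180\right) 0 = \left(275 + 180\right) 0 = 455 \cdot 0 = 0$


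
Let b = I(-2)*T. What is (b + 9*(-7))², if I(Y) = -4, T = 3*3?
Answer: 9801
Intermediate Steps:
T = 9
b = -36 (b = -4*9 = -36)
(b + 9*(-7))² = (-36 + 9*(-7))² = (-36 - 63)² = (-99)² = 9801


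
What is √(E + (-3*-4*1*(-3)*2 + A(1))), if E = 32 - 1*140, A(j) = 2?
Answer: I*√178 ≈ 13.342*I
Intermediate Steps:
E = -108 (E = 32 - 140 = -108)
√(E + (-3*-4*1*(-3)*2 + A(1))) = √(-108 + (-3*-4*1*(-3)*2 + 2)) = √(-108 + (-3*(-4*(-3))*2 + 2)) = √(-108 + (-36*2 + 2)) = √(-108 + (-3*24 + 2)) = √(-108 + (-72 + 2)) = √(-108 - 70) = √(-178) = I*√178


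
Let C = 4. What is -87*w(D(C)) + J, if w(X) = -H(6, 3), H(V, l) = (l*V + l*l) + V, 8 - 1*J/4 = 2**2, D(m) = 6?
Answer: 2887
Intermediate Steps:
J = 16 (J = 32 - 4*2**2 = 32 - 4*4 = 32 - 16 = 16)
H(V, l) = V + l**2 + V*l (H(V, l) = (V*l + l**2) + V = (l**2 + V*l) + V = V + l**2 + V*l)
w(X) = -33 (w(X) = -(6 + 3**2 + 6*3) = -(6 + 9 + 18) = -1*33 = -33)
-87*w(D(C)) + J = -87*(-33) + 16 = 2871 + 16 = 2887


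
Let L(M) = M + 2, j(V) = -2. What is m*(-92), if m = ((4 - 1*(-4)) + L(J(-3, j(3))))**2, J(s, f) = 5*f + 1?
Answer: -92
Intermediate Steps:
J(s, f) = 1 + 5*f
L(M) = 2 + M
m = 1 (m = ((4 - 1*(-4)) + (2 + (1 + 5*(-2))))**2 = ((4 + 4) + (2 + (1 - 10)))**2 = (8 + (2 - 9))**2 = (8 - 7)**2 = 1**2 = 1)
m*(-92) = 1*(-92) = -92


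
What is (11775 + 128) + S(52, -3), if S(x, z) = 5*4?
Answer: 11923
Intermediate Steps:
S(x, z) = 20
(11775 + 128) + S(52, -3) = (11775 + 128) + 20 = 11903 + 20 = 11923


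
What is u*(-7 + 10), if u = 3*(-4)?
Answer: -36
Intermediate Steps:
u = -12
u*(-7 + 10) = -12*(-7 + 10) = -12*3 = -36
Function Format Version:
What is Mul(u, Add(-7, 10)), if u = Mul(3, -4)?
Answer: -36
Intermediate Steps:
u = -12
Mul(u, Add(-7, 10)) = Mul(-12, Add(-7, 10)) = Mul(-12, 3) = -36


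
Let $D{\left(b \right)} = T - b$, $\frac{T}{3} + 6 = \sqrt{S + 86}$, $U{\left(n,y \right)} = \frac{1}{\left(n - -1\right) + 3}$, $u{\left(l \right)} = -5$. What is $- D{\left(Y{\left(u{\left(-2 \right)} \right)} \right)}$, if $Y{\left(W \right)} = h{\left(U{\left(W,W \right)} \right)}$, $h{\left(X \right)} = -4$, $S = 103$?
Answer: $14 - 9 \sqrt{21} \approx -27.243$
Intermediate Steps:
$U{\left(n,y \right)} = \frac{1}{4 + n}$ ($U{\left(n,y \right)} = \frac{1}{\left(n + 1\right) + 3} = \frac{1}{\left(1 + n\right) + 3} = \frac{1}{4 + n}$)
$Y{\left(W \right)} = -4$
$T = -18 + 9 \sqrt{21}$ ($T = -18 + 3 \sqrt{103 + 86} = -18 + 3 \sqrt{189} = -18 + 3 \cdot 3 \sqrt{21} = -18 + 9 \sqrt{21} \approx 23.243$)
$D{\left(b \right)} = -18 - b + 9 \sqrt{21}$ ($D{\left(b \right)} = \left(-18 + 9 \sqrt{21}\right) - b = -18 - b + 9 \sqrt{21}$)
$- D{\left(Y{\left(u{\left(-2 \right)} \right)} \right)} = - (-18 - -4 + 9 \sqrt{21}) = - (-18 + 4 + 9 \sqrt{21}) = - (-14 + 9 \sqrt{21}) = 14 - 9 \sqrt{21}$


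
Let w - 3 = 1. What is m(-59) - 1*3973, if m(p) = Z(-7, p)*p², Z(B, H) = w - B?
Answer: 34318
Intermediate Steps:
w = 4 (w = 3 + 1 = 4)
Z(B, H) = 4 - B
m(p) = 11*p² (m(p) = (4 - 1*(-7))*p² = (4 + 7)*p² = 11*p²)
m(-59) - 1*3973 = 11*(-59)² - 1*3973 = 11*3481 - 3973 = 38291 - 3973 = 34318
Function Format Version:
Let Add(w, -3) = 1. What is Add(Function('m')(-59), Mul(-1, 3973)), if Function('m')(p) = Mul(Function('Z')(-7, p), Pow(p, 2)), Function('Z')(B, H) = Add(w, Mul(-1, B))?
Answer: 34318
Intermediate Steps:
w = 4 (w = Add(3, 1) = 4)
Function('Z')(B, H) = Add(4, Mul(-1, B))
Function('m')(p) = Mul(11, Pow(p, 2)) (Function('m')(p) = Mul(Add(4, Mul(-1, -7)), Pow(p, 2)) = Mul(Add(4, 7), Pow(p, 2)) = Mul(11, Pow(p, 2)))
Add(Function('m')(-59), Mul(-1, 3973)) = Add(Mul(11, Pow(-59, 2)), Mul(-1, 3973)) = Add(Mul(11, 3481), -3973) = Add(38291, -3973) = 34318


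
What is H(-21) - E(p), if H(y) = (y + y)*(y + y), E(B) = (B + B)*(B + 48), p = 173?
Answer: -74702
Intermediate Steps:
E(B) = 2*B*(48 + B) (E(B) = (2*B)*(48 + B) = 2*B*(48 + B))
H(y) = 4*y**2 (H(y) = (2*y)*(2*y) = 4*y**2)
H(-21) - E(p) = 4*(-21)**2 - 2*173*(48 + 173) = 4*441 - 2*173*221 = 1764 - 1*76466 = 1764 - 76466 = -74702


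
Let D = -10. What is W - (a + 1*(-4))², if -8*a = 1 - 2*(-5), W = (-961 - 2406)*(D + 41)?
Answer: -6681977/64 ≈ -1.0441e+5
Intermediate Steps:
W = -104377 (W = (-961 - 2406)*(-10 + 41) = -3367*31 = -104377)
a = -11/8 (a = -(1 - 2*(-5))/8 = -(1 + 10)/8 = -⅛*11 = -11/8 ≈ -1.3750)
W - (a + 1*(-4))² = -104377 - (-11/8 + 1*(-4))² = -104377 - (-11/8 - 4)² = -104377 - (-43/8)² = -104377 - 1*1849/64 = -104377 - 1849/64 = -6681977/64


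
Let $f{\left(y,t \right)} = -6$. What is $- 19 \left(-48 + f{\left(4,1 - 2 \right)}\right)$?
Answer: $1026$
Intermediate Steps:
$- 19 \left(-48 + f{\left(4,1 - 2 \right)}\right) = - 19 \left(-48 - 6\right) = \left(-19\right) \left(-54\right) = 1026$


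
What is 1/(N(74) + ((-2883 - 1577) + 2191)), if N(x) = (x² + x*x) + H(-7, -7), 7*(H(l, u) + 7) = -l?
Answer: 1/8677 ≈ 0.00011525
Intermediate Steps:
H(l, u) = -7 - l/7 (H(l, u) = -7 + (-l)/7 = -7 - l/7)
N(x) = -6 + 2*x² (N(x) = (x² + x*x) + (-7 - ⅐*(-7)) = (x² + x²) + (-7 + 1) = 2*x² - 6 = -6 + 2*x²)
1/(N(74) + ((-2883 - 1577) + 2191)) = 1/((-6 + 2*74²) + ((-2883 - 1577) + 2191)) = 1/((-6 + 2*5476) + (-4460 + 2191)) = 1/((-6 + 10952) - 2269) = 1/(10946 - 2269) = 1/8677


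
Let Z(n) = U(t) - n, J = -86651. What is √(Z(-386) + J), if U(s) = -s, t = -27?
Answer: 3*I*√9582 ≈ 293.66*I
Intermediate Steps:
Z(n) = 27 - n (Z(n) = -1*(-27) - n = 27 - n)
√(Z(-386) + J) = √((27 - 1*(-386)) - 86651) = √((27 + 386) - 86651) = √(413 - 86651) = √(-86238) = 3*I*√9582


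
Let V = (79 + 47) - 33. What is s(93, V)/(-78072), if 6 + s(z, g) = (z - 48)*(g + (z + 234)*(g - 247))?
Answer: 753977/26024 ≈ 28.972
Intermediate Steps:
V = 93 (V = 126 - 33 = 93)
s(z, g) = -6 + (-48 + z)*(g + (-247 + g)*(234 + z)) (s(z, g) = -6 + (z - 48)*(g + (z + 234)*(g - 247)) = -6 + (-48 + z)*(g + (234 + z)*(-247 + g)) = -6 + (-48 + z)*(g + (-247 + g)*(234 + z)))
s(93, V)/(-78072) = (2774298 - 45942*93 - 11280*93 - 247*93² + 93*93² + 187*93*93)/(-78072) = (2774298 - 4272606 - 1049040 - 247*8649 + 93*8649 + 1617363)*(-1/78072) = (2774298 - 4272606 - 1049040 - 2136303 + 804357 + 1617363)*(-1/78072) = -2261931*(-1/78072) = 753977/26024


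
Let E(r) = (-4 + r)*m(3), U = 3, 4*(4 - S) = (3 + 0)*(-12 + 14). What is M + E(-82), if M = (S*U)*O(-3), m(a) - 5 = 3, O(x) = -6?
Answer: -733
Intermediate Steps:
S = 5/2 (S = 4 - (3 + 0)*(-12 + 14)/4 = 4 - 3*2/4 = 4 - 1/4*6 = 4 - 3/2 = 5/2 ≈ 2.5000)
m(a) = 8 (m(a) = 5 + 3 = 8)
E(r) = -32 + 8*r (E(r) = (-4 + r)*8 = -32 + 8*r)
M = -45 (M = ((5/2)*3)*(-6) = (15/2)*(-6) = -45)
M + E(-82) = -45 + (-32 + 8*(-82)) = -45 + (-32 - 656) = -45 - 688 = -733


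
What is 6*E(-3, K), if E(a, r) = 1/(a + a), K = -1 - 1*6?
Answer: -1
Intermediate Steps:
K = -7 (K = -1 - 6 = -7)
E(a, r) = 1/(2*a)
6*E(-3, K) = 6*((1/2)/(-3)) = 6*((1/2)*(-1/3)) = 6*(-1/6) = -1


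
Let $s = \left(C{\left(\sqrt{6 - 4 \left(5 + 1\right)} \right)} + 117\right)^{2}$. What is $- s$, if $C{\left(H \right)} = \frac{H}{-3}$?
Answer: $-13687 + 234 i \sqrt{2} \approx -13687.0 + 330.93 i$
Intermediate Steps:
$C{\left(H \right)} = - \frac{H}{3}$ ($C{\left(H \right)} = H \left(- \frac{1}{3}\right) = - \frac{H}{3}$)
$s = \left(117 - i \sqrt{2}\right)^{2}$ ($s = \left(- \frac{\sqrt{6 - 4 \left(5 + 1\right)}}{3} + 117\right)^{2} = \left(- \frac{\sqrt{6 - 24}}{3} + 117\right)^{2} = \left(- \frac{\sqrt{-18}}{3} + 117\right)^{2} = \left(- \frac{3 i \sqrt{2}}{3} + 117\right)^{2} = \left(- i \sqrt{2} + 117\right)^{2} = \left(117 - i \sqrt{2}\right)^{2} \approx 13687.0 - 330.93 i$)
$- s = - \left(117 - i \sqrt{2}\right)^{2}$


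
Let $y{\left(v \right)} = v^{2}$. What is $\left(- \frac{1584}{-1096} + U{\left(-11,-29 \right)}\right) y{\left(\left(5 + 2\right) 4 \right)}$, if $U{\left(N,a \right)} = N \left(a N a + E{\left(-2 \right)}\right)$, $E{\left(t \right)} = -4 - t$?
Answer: $\frac{10932463696}{137} \approx 7.9799 \cdot 10^{7}$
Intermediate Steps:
$U{\left(N,a \right)} = N \left(-2 + N a^{2}\right)$ ($U{\left(N,a \right)} = N \left(a N a - 2\right) = N \left(N a a + \left(-4 + 2\right)\right) = N \left(N a^{2} - 2\right) = N \left(-2 + N a^{2}\right)$)
$\left(- \frac{1584}{-1096} + U{\left(-11,-29 \right)}\right) y{\left(\left(5 + 2\right) 4 \right)} = \left(- \frac{1584}{-1096} - 11 \left(-2 - 11 \left(-29\right)^{2}\right)\right) \left(\left(5 + 2\right) 4\right)^{2} = \left(\left(-1584\right) \left(- \frac{1}{1096}\right) - 11 \left(-2 - 9251\right)\right) \left(7 \cdot 4\right)^{2} = \left(\frac{198}{137} - 11 \left(-2 - 9251\right)\right) 28^{2} = \left(\frac{198}{137} - -101783\right) 784 = \left(\frac{198}{137} + 101783\right) 784 = \frac{13944469}{137} \cdot 784 = \frac{10932463696}{137}$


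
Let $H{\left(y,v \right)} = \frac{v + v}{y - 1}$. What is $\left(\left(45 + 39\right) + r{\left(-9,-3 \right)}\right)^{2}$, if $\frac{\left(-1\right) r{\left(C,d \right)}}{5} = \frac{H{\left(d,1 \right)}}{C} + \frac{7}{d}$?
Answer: $\frac{2948089}{324} \approx 9099.0$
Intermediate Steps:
$H{\left(y,v \right)} = \frac{2 v}{-1 + y}$
$r{\left(C,d \right)} = - \frac{35}{d} - \frac{10}{C \left(-1 + d\right)}$ ($r{\left(C,d \right)} = - 5 \left(\frac{2 \cdot 1 \frac{1}{-1 + d}}{C} + \frac{7}{d}\right) = - 5 \left(\frac{2 \frac{1}{-1 + d}}{C} + \frac{7}{d}\right) = - 5 \left(\frac{2}{C \left(-1 + d\right)} + \frac{7}{d}\right) = - 5 \left(\frac{7}{d} + \frac{2}{C \left(-1 + d\right)}\right) = - \frac{35}{d} - \frac{10}{C \left(-1 + d\right)}$)
$\left(\left(45 + 39\right) + r{\left(-9,-3 \right)}\right)^{2} = \left(\left(45 + 39\right) + \frac{5 \left(\left(-2\right) \left(-3\right) - - 63 \left(-1 - 3\right)\right)}{\left(-9\right) \left(-3\right) \left(-1 - 3\right)}\right)^{2} = \left(84 + 5 \left(- \frac{1}{9}\right) \left(- \frac{1}{3}\right) \frac{1}{-4} \left(6 - \left(-63\right) \left(-4\right)\right)\right)^{2} = \left(84 + 5 \left(- \frac{1}{9}\right) \left(- \frac{1}{3}\right) \left(- \frac{1}{4}\right) \left(6 - 252\right)\right)^{2} = \left(84 + 5 \left(- \frac{1}{9}\right) \left(- \frac{1}{3}\right) \left(- \frac{1}{4}\right) \left(-246\right)\right)^{2} = \left(84 + \frac{205}{18}\right)^{2} = \left(\frac{1717}{18}\right)^{2} = \frac{2948089}{324}$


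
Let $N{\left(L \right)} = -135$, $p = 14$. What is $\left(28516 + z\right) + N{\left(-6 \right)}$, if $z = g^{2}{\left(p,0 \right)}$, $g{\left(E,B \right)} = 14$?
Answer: $28577$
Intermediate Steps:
$z = 196$ ($z = 14^{2} = 196$)
$\left(28516 + z\right) + N{\left(-6 \right)} = \left(28516 + 196\right) - 135 = 28712 - 135 = 28577$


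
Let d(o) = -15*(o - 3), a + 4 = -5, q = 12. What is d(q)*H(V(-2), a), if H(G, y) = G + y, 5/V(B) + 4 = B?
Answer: 2655/2 ≈ 1327.5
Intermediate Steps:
V(B) = 5/(-4 + B)
a = -9 (a = -4 - 5 = -9)
d(o) = 45 - 15*o (d(o) = -15*(-3 + o) = 45 - 15*o)
d(q)*H(V(-2), a) = (45 - 15*12)*(5/(-4 - 2) - 9) = (45 - 180)*(5/(-6) - 9) = -135*(5*(-⅙) - 9) = -135*(-⅚ - 9) = -135*(-59/6) = 2655/2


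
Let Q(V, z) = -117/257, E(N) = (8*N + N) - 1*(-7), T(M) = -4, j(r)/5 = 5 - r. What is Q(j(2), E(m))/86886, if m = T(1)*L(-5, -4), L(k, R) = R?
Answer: -13/2481078 ≈ -5.2397e-6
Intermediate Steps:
j(r) = 25 - 5*r (j(r) = 5*(5 - r) = 25 - 5*r)
m = 16 (m = -4*(-4) = 16)
E(N) = 7 + 9*N (E(N) = 9*N + 7 = 7 + 9*N)
Q(V, z) = -117/257 (Q(V, z) = -117*1/257 = -117/257)
Q(j(2), E(m))/86886 = -117/257/86886 = -117/257*1/86886 = -13/2481078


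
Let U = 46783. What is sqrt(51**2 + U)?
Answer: 2*sqrt(12346) ≈ 222.23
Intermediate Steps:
sqrt(51**2 + U) = sqrt(51**2 + 46783) = sqrt(2601 + 46783) = sqrt(49384) = 2*sqrt(12346)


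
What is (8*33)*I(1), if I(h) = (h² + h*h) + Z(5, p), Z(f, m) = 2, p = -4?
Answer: 1056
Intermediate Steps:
I(h) = 2 + 2*h² (I(h) = (h² + h*h) + 2 = (h² + h²) + 2 = 2*h² + 2 = 2 + 2*h²)
(8*33)*I(1) = (8*33)*(2 + 2*1²) = 264*(2 + 2*1) = 264*(2 + 2) = 264*4 = 1056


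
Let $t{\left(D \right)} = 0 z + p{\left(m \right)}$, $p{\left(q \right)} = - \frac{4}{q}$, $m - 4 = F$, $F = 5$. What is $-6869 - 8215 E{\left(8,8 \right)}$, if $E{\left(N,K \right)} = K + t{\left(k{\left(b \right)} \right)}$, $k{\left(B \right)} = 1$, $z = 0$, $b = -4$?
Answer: $- \frac{620441}{9} \approx -68938.0$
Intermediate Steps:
$m = 9$ ($m = 4 + 5 = 9$)
$t{\left(D \right)} = - \frac{4}{9}$ ($t{\left(D \right)} = 0 \cdot 0 - \frac{4}{9} = 0 - \frac{4}{9} = - \frac{4}{9}$)
$E{\left(N,K \right)} = - \frac{4}{9} + K$ ($E{\left(N,K \right)} = K - \frac{4}{9} = - \frac{4}{9} + K$)
$-6869 - 8215 E{\left(8,8 \right)} = -6869 - 8215 \left(- \frac{4}{9} + 8\right) = -6869 - 8215 \cdot \frac{68}{9} = -6869 - \frac{558620}{9} = - \frac{620441}{9}$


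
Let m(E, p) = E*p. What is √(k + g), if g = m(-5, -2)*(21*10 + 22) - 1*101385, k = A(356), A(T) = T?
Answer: I*√98709 ≈ 314.18*I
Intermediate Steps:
k = 356
g = -99065 (g = (-5*(-2))*(21*10 + 22) - 1*101385 = 10*(210 + 22) - 101385 = 10*232 - 101385 = 2320 - 101385 = -99065)
√(k + g) = √(356 - 99065) = √(-98709) = I*√98709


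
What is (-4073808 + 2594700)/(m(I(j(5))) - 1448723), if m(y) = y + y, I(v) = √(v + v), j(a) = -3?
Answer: 2142817779084/2098798330753 + 2958216*I*√6/2098798330753 ≈ 1.021 + 3.4525e-6*I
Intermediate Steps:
I(v) = √2*√v (I(v) = √(2*v) = √2*√v)
m(y) = 2*y
(-4073808 + 2594700)/(m(I(j(5))) - 1448723) = (-4073808 + 2594700)/(2*(√2*√(-3)) - 1448723) = -1479108/(2*(√2*(I*√3)) - 1448723) = -1479108/(2*(I*√6) - 1448723) = -1479108/(2*I*√6 - 1448723) = -1479108/(-1448723 + 2*I*√6)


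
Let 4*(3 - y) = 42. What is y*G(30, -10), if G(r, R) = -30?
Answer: 225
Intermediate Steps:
y = -15/2 (y = 3 - 1/4*42 = 3 - 21/2 = -15/2 ≈ -7.5000)
y*G(30, -10) = -15/2*(-30) = 225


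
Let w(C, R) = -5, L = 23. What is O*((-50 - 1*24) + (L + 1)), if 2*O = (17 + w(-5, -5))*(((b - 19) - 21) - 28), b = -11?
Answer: 23700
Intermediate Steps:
O = -474 (O = ((17 - 5)*(((-11 - 19) - 21) - 28))/2 = (12*((-30 - 21) - 28))/2 = (12*(-51 - 28))/2 = (12*(-79))/2 = (½)*(-948) = -474)
O*((-50 - 1*24) + (L + 1)) = -474*((-50 - 1*24) + (23 + 1)) = -474*((-50 - 24) + 24) = -474*(-74 + 24) = -474*(-50) = 23700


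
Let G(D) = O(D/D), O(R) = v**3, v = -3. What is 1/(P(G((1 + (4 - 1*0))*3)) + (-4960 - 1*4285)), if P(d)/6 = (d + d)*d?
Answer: -1/497 ≈ -0.0020121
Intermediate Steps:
O(R) = -27 (O(R) = (-3)**3 = -27)
G(D) = -27
P(d) = 12*d**2 (P(d) = 6*((d + d)*d) = 6*((2*d)*d) = 6*(2*d**2) = 12*d**2)
1/(P(G((1 + (4 - 1*0))*3)) + (-4960 - 1*4285)) = 1/(12*(-27)**2 + (-4960 - 1*4285)) = 1/(12*729 + (-4960 - 4285)) = 1/(8748 - 9245) = 1/(-497) = -1/497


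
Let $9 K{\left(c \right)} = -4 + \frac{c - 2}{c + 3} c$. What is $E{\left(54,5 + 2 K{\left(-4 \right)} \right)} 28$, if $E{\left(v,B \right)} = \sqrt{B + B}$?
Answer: $\frac{28 i \sqrt{22}}{3} \approx 43.777 i$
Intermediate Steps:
$K{\left(c \right)} = - \frac{4}{9} + \frac{c \left(-2 + c\right)}{9 \left(3 + c\right)}$ ($K{\left(c \right)} = \frac{-4 + \frac{c - 2}{c + 3} c}{9} = \frac{-4 + \frac{-2 + c}{3 + c} c}{9} = \frac{-4 + \frac{c \left(-2 + c\right)}{3 + c}}{9} = - \frac{4}{9} + \frac{c \left(-2 + c\right)}{9 \left(3 + c\right)}$)
$E{\left(v,B \right)} = \sqrt{2} \sqrt{B}$ ($E{\left(v,B \right)} = \sqrt{2 B} = \sqrt{2} \sqrt{B}$)
$E{\left(54,5 + 2 K{\left(-4 \right)} \right)} 28 = \sqrt{2} \sqrt{5 + 2 \frac{-12 + \left(-4\right)^{2} - -24}{9 \left(3 - 4\right)}} 28 = \sqrt{2} \sqrt{5 + 2 \frac{-12 + 16 + 24}{9 \left(-1\right)}} 28 = \sqrt{2} \sqrt{5 + 2 \cdot \frac{1}{9} \left(-1\right) 28} \cdot 28 = \sqrt{2} \sqrt{5 + 2 \left(- \frac{28}{9}\right)} 28 = \sqrt{2} \sqrt{5 - \frac{56}{9}} \cdot 28 = \sqrt{2} \sqrt{- \frac{11}{9}} \cdot 28 = \sqrt{2} \frac{i \sqrt{11}}{3} \cdot 28 = \frac{i \sqrt{22}}{3} \cdot 28 = \frac{28 i \sqrt{22}}{3}$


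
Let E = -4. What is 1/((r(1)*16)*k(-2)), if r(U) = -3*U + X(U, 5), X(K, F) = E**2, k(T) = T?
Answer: -1/416 ≈ -0.0024038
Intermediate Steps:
X(K, F) = 16 (X(K, F) = (-4)**2 = 16)
r(U) = 16 - 3*U (r(U) = -3*U + 16 = 16 - 3*U)
1/((r(1)*16)*k(-2)) = 1/(((16 - 3*1)*16)*(-2)) = 1/(((16 - 3)*16)*(-2)) = 1/((13*16)*(-2)) = 1/(208*(-2)) = 1/(-416) = -1/416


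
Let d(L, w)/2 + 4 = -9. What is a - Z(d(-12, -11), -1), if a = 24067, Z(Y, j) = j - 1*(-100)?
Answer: 23968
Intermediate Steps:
d(L, w) = -26 (d(L, w) = -8 + 2*(-9) = -8 - 18 = -26)
Z(Y, j) = 100 + j (Z(Y, j) = j + 100 = 100 + j)
a - Z(d(-12, -11), -1) = 24067 - (100 - 1) = 24067 - 1*99 = 24067 - 99 = 23968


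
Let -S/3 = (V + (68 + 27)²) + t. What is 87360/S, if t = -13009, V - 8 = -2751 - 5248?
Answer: 5824/2395 ≈ 2.4317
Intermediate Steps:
V = -7991 (V = 8 + (-2751 - 5248) = 8 - 7999 = -7991)
S = 35925 (S = -3*((-7991 + (68 + 27)²) - 13009) = -3*((-7991 + 95²) - 13009) = -3*((-7991 + 9025) - 13009) = -3*(1034 - 13009) = -3*(-11975) = 35925)
87360/S = 87360/35925 = 87360*(1/35925) = 5824/2395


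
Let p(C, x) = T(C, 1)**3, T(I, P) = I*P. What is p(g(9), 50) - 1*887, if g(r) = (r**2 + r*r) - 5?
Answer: 3869006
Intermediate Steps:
g(r) = -5 + 2*r**2 (g(r) = (r**2 + r**2) - 5 = 2*r**2 - 5 = -5 + 2*r**2)
p(C, x) = C**3 (p(C, x) = (C*1)**3 = C**3)
p(g(9), 50) - 1*887 = (-5 + 2*9**2)**3 - 1*887 = (-5 + 2*81)**3 - 887 = (-5 + 162)**3 - 887 = 157**3 - 887 = 3869893 - 887 = 3869006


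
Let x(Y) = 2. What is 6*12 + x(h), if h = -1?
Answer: 74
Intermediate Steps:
6*12 + x(h) = 6*12 + 2 = 72 + 2 = 74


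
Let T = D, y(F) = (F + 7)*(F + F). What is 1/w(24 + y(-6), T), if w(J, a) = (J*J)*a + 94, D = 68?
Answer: 1/9886 ≈ 0.00010115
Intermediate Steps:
y(F) = 2*F*(7 + F) (y(F) = (7 + F)*(2*F) = 2*F*(7 + F))
T = 68
w(J, a) = 94 + a*J**2 (w(J, a) = J**2*a + 94 = a*J**2 + 94 = 94 + a*J**2)
1/w(24 + y(-6), T) = 1/(94 + 68*(24 + 2*(-6)*(7 - 6))**2) = 1/(94 + 68*(24 + 2*(-6)*1)**2) = 1/(94 + 68*(24 - 12)**2) = 1/(94 + 68*12**2) = 1/(94 + 68*144) = 1/(94 + 9792) = 1/9886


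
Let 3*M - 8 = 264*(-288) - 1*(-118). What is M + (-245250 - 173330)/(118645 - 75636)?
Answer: -1088632298/43009 ≈ -25312.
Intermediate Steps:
M = -25302 (M = 8/3 + (264*(-288) - 1*(-118))/3 = 8/3 + (-76032 + 118)/3 = 8/3 + (⅓)*(-75914) = 8/3 - 75914/3 = -25302)
M + (-245250 - 173330)/(118645 - 75636) = -25302 + (-245250 - 173330)/(118645 - 75636) = -25302 - 418580/43009 = -1088632298/43009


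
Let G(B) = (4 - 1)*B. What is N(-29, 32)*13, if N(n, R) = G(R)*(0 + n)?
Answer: -36192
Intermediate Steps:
G(B) = 3*B
N(n, R) = 3*R*n (N(n, R) = (3*R)*(0 + n) = (3*R)*n = 3*R*n)
N(-29, 32)*13 = (3*32*(-29))*13 = -2784*13 = -36192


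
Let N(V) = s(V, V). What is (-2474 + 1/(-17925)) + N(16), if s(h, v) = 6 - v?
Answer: -44525701/17925 ≈ -2484.0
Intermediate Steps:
N(V) = 6 - V
(-2474 + 1/(-17925)) + N(16) = (-2474 + 1/(-17925)) + (6 - 1*16) = (-2474 - 1/17925) + (6 - 16) = -44346451/17925 - 10 = -44525701/17925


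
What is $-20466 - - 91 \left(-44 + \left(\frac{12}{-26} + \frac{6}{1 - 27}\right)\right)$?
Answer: $-24533$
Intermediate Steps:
$-20466 - - 91 \left(-44 + \left(\frac{12}{-26} + \frac{6}{1 - 27}\right)\right) = -20466 - - 91 \left(-44 + \left(12 \left(- \frac{1}{26}\right) + \frac{6}{-26}\right)\right) = -20466 - - 91 \left(-44 + \left(- \frac{6}{13} + 6 \left(- \frac{1}{26}\right)\right)\right) = -20466 - - 91 \left(-44 - \frac{9}{13}\right) = -20466 - \left(-91\right) \left(- \frac{581}{13}\right) = -20466 - 4067 = -24533$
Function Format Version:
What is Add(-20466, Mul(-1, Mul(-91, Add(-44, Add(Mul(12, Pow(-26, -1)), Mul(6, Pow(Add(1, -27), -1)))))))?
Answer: -24533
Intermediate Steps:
Add(-20466, Mul(-1, Mul(-91, Add(-44, Add(Mul(12, Pow(-26, -1)), Mul(6, Pow(Add(1, -27), -1))))))) = Add(-20466, Mul(-1, Mul(-91, Add(-44, Add(Mul(12, Rational(-1, 26)), Mul(6, Pow(-26, -1))))))) = Add(-20466, Mul(-1, Mul(-91, Add(-44, Add(Rational(-6, 13), Mul(6, Rational(-1, 26))))))) = Add(-20466, Mul(-1, Mul(-91, Add(-44, Add(Rational(-6, 13), Rational(-3, 13)))))) = Add(-20466, Mul(-1, Mul(-91, Add(-44, Rational(-9, 13))))) = Add(-20466, Mul(-1, Mul(-91, Rational(-581, 13)))) = Add(-20466, Mul(-1, 4067)) = Add(-20466, -4067) = -24533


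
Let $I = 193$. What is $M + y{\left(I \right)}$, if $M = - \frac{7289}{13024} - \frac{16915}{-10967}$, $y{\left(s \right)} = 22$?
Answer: $\frac{8065639}{350944} \approx 22.983$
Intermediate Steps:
$M = \frac{344871}{350944}$ ($M = \left(-7289\right) \frac{1}{13024} - - \frac{16915}{10967} = - \frac{197}{352} + \frac{16915}{10967} = \frac{344871}{350944} \approx 0.9827$)
$M + y{\left(I \right)} = \frac{344871}{350944} + 22 = \frac{8065639}{350944}$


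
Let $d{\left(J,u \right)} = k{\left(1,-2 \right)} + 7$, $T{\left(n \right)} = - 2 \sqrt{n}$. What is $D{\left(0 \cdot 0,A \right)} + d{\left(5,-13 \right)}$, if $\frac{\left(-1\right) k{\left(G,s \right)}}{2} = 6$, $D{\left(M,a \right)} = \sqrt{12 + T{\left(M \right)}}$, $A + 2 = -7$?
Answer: $-5 + 2 \sqrt{3} \approx -1.5359$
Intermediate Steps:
$A = -9$ ($A = -2 - 7 = -9$)
$D{\left(M,a \right)} = \sqrt{12 - 2 \sqrt{M}}$
$k{\left(G,s \right)} = -12$ ($k{\left(G,s \right)} = \left(-2\right) 6 = -12$)
$d{\left(J,u \right)} = -5$ ($d{\left(J,u \right)} = -12 + 7 = -5$)
$D{\left(0 \cdot 0,A \right)} + d{\left(5,-13 \right)} = \sqrt{12 - 2 \sqrt{0 \cdot 0}} - 5 = \sqrt{12 - 2 \sqrt{0}} - 5 = \sqrt{12 - 0} - 5 = \sqrt{12 + 0} - 5 = \sqrt{12} - 5 = 2 \sqrt{3} - 5 = -5 + 2 \sqrt{3}$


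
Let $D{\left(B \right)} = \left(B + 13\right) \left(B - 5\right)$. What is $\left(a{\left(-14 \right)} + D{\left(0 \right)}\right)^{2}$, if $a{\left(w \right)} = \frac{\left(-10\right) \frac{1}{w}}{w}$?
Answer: $\frac{40640625}{9604} \approx 4231.6$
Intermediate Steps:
$a{\left(w \right)} = - \frac{10}{w^{2}}$
$D{\left(B \right)} = \left(-5 + B\right) \left(13 + B\right)$ ($D{\left(B \right)} = \left(13 + B\right) \left(-5 + B\right) = \left(-5 + B\right) \left(13 + B\right)$)
$\left(a{\left(-14 \right)} + D{\left(0 \right)}\right)^{2} = \left(- \frac{10}{196} + \left(-65 + 0^{2} + 8 \cdot 0\right)\right)^{2} = \left(\left(-10\right) \frac{1}{196} + \left(-65 + 0 + 0\right)\right)^{2} = \left(- \frac{5}{98} - 65\right)^{2} = \left(- \frac{6375}{98}\right)^{2} = \frac{40640625}{9604}$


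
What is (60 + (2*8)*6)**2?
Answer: 24336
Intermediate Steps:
(60 + (2*8)*6)**2 = (60 + 16*6)**2 = (60 + 96)**2 = 156**2 = 24336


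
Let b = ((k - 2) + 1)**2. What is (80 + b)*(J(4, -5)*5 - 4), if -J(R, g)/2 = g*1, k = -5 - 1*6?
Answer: 10304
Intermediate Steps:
k = -11 (k = -5 - 6 = -11)
J(R, g) = -2*g
b = 144 (b = ((-11 - 2) + 1)**2 = (-13 + 1)**2 = (-12)**2 = 144)
(80 + b)*(J(4, -5)*5 - 4) = (80 + 144)*(-2*(-5)*5 - 4) = 224*(10*5 - 4) = 224*(50 - 4) = 224*46 = 10304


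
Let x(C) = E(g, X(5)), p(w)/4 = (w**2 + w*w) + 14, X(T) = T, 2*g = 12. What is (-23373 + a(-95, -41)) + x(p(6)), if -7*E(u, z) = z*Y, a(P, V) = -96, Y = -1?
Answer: -164278/7 ≈ -23468.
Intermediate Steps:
g = 6 (g = (1/2)*12 = 6)
E(u, z) = z/7 (E(u, z) = -z*(-1)/7 = -(-1)*z/7 = z/7)
p(w) = 56 + 8*w**2 (p(w) = 4*((w**2 + w*w) + 14) = 4*((w**2 + w**2) + 14) = 4*(2*w**2 + 14) = 4*(14 + 2*w**2) = 56 + 8*w**2)
x(C) = 5/7 (x(C) = (1/7)*5 = 5/7)
(-23373 + a(-95, -41)) + x(p(6)) = (-23373 - 96) + 5/7 = -23469 + 5/7 = -164278/7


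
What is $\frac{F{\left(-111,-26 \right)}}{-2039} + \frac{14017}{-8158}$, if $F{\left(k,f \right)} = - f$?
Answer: $- \frac{28792771}{16634162} \approx -1.7309$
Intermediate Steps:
$\frac{F{\left(-111,-26 \right)}}{-2039} + \frac{14017}{-8158} = \frac{\left(-1\right) \left(-26\right)}{-2039} + \frac{14017}{-8158} = 26 \left(- \frac{1}{2039}\right) + 14017 \left(- \frac{1}{8158}\right) = - \frac{26}{2039} - \frac{14017}{8158} = - \frac{28792771}{16634162}$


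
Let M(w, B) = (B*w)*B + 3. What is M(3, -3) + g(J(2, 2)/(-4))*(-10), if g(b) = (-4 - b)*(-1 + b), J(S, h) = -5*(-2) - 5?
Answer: -255/8 ≈ -31.875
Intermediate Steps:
M(w, B) = 3 + w*B² (M(w, B) = w*B² + 3 = 3 + w*B²)
J(S, h) = 5 (J(S, h) = 10 - 5 = 5)
g(b) = (-1 + b)*(-4 - b)
M(3, -3) + g(J(2, 2)/(-4))*(-10) = (3 + 3*(-3)²) + (4 - (5/(-4))² - 15/(-4))*(-10) = (3 + 3*9) + (4 - (5*(-¼))² - 15*(-1)/4)*(-10) = (3 + 27) + (4 - (-5/4)² - 3*(-5/4))*(-10) = 30 + (4 - 1*25/16 + 15/4)*(-10) = 30 + (4 - 25/16 + 15/4)*(-10) = 30 + (99/16)*(-10) = 30 - 495/8 = -255/8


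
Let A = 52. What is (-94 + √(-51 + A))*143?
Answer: -13299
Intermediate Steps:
(-94 + √(-51 + A))*143 = (-94 + √(-51 + 52))*143 = (-94 + √1)*143 = (-94 + 1)*143 = -93*143 = -13299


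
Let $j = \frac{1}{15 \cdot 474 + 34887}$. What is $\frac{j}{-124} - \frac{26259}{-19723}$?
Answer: $\frac{136747083929}{102710047044} \approx 1.3314$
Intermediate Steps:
$j = \frac{1}{41997}$ ($j = \frac{1}{7110 + 34887} = \frac{1}{41997} \approx 2.3811 \cdot 10^{-5}$)
$\frac{j}{-124} - \frac{26259}{-19723} = \frac{1}{41997 \left(-124\right)} - \frac{26259}{-19723} = \frac{1}{41997} \left(- \frac{1}{124}\right) - - \frac{26259}{19723} = - \frac{1}{5207628} + \frac{26259}{19723} = \frac{136747083929}{102710047044}$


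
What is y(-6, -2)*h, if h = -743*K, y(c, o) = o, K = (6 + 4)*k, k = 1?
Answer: 14860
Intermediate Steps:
K = 10 (K = (6 + 4)*1 = 10*1 = 10)
h = -7430 (h = -743*10 = -7430)
y(-6, -2)*h = -2*(-7430) = 14860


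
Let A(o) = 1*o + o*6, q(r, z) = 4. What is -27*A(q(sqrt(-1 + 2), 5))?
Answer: -756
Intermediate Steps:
A(o) = 7*o (A(o) = o + 6*o = 7*o)
-27*A(q(sqrt(-1 + 2), 5)) = -189*4 = -27*28 = -756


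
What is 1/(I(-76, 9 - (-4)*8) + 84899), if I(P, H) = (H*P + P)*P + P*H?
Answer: 1/324375 ≈ 3.0829e-6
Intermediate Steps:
I(P, H) = H*P + P*(P + H*P) (I(P, H) = (P + H*P)*P + H*P = P*(P + H*P) + H*P = H*P + P*(P + H*P))
1/(I(-76, 9 - (-4)*8) + 84899) = 1/(-76*((9 - (-4)*8) - 76 + (9 - (-4)*8)*(-76)) + 84899) = 1/(-76*((9 - 4*(-8)) - 76 + (9 - 4*(-8))*(-76)) + 84899) = 1/(-76*((9 + 32) - 76 + (9 + 32)*(-76)) + 84899) = 1/(-76*(41 - 76 + 41*(-76)) + 84899) = 1/(-76*(41 - 76 - 3116) + 84899) = 1/(-76*(-3151) + 84899) = 1/(239476 + 84899) = 1/324375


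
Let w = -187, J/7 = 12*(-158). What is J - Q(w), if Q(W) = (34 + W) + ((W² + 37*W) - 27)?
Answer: -41142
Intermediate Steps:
J = -13272 (J = 7*(12*(-158)) = 7*(-1896) = -13272)
Q(W) = 7 + W² + 38*W (Q(W) = (34 + W) + (-27 + W² + 37*W) = 7 + W² + 38*W)
J - Q(w) = -13272 - (7 + (-187)² + 38*(-187)) = -13272 - (7 + 34969 - 7106) = -13272 - 1*27870 = -13272 - 27870 = -41142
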